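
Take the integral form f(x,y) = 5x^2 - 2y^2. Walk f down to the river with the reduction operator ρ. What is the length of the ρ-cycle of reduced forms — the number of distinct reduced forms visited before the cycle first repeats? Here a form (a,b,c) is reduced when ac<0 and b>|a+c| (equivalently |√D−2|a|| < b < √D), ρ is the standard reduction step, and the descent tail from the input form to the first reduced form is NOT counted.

D = 40, ⌊√D⌋ = 6
descent: ρ → (-2,4,3)  [lands on river]
river: ρ → (3,2,-3)
river: ρ → (-3,4,2)
river: ρ → (2,4,-3)
river: ρ → (-3,2,3)
river: ρ → (3,4,-2)
ρ-cycle length = 6 (tail of 1 descent step not counted)

6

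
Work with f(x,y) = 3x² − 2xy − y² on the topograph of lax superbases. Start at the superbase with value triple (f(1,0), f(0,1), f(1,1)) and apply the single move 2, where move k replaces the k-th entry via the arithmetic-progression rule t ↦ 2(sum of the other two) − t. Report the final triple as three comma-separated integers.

start (3,-1,0) = (f(1,0),f(0,1),f(1,1))
replace slot 2: 2·(3+0) − (-1) = 7 → (3,7,0)

3,7,0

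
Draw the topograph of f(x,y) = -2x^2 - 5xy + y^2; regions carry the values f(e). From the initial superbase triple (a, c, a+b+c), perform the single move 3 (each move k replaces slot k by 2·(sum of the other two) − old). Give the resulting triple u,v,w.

start (-2,1,-6) = (f(1,0),f(0,1),f(1,1))
replace slot 3: 2·((-2)+1) − (-6) = 4 → (-2,1,4)

-2,1,4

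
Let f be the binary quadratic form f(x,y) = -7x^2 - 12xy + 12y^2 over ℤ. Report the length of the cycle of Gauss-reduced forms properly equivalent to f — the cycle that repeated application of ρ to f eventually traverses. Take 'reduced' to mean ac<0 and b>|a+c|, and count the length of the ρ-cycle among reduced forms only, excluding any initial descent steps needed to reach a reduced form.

D = 480, ⌊√D⌋ = 21
descent: ρ → (12,12,-7)  [lands on river]
river: ρ → (-7,16,8)
river: ρ → (8,16,-7)
river: ρ → (-7,12,12)
ρ-cycle length = 4 (tail of 1 descent step not counted)

4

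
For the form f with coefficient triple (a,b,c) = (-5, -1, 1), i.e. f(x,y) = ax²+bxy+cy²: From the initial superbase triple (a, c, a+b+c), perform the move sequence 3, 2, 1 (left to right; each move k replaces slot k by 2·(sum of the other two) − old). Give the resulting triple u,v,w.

start (-5,1,-5) = (f(1,0),f(0,1),f(1,1))
replace slot 3: 2·((-5)+1) − (-5) = -3 → (-5,1,-3)
replace slot 2: 2·((-5)+(-3)) − 1 = -17 → (-5,-17,-3)
replace slot 1: 2·((-17)+(-3)) − (-5) = -35 → (-35,-17,-3)

-35,-17,-3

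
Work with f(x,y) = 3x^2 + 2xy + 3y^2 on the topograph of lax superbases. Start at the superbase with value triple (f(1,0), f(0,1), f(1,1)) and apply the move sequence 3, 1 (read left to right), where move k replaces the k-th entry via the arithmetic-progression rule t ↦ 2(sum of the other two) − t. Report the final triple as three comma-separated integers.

start (3,3,8) = (f(1,0),f(0,1),f(1,1))
replace slot 3: 2·(3+3) − 8 = 4 → (3,3,4)
replace slot 1: 2·(3+4) − 3 = 11 → (11,3,4)

11,3,4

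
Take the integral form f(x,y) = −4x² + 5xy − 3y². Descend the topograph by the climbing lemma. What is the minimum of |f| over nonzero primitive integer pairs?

translate: b→3 (≡-5 mod 8), so (4,-5,3)→(4,3,2)
flip: (4,3,2)→(2,-3,4)
translate: b→1 (≡-3 mod 4), so (2,-3,4)→(2,1,3)
reduced (well bottom): (2,1,3) with a≤c, −a<b≤a
well minimum |f| = |-2| = 2 (negative-definite)

2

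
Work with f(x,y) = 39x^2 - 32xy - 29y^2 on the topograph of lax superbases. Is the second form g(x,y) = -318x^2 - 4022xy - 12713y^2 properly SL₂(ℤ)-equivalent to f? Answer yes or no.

D₁ = 5548, D₂ = 5548
river cycle of f (length 16): (-29, 32, 39), (39, 46, -22), (-22, 42, 43), (43, 44, -21), (-21, 40, 47), (47, 54, -14), (-14, 58, 39), (39, 20, -33), (-33, 46, 26), (26, 58, -21), … (6 more)
river cycle of g (length 16): (-29, 32, 39), (39, 46, -22), (-22, 42, 43), (43, 44, -21), (-21, 40, 47), (47, 54, -14), (-14, 58, 39), (39, 20, -33), (-33, 46, 26), (26, 58, -21), … (6 more)
cycles coincide ⇒ equivalent

yes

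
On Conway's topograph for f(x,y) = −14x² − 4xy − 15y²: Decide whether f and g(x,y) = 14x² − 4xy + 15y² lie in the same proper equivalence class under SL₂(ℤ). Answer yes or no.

D₁ = -824, D₂ = -824
f is negative-definite; reduce −f:
−f: reduced (well bottom): (14,4,15) with a≤c, −a<b≤a
flip sign back: reduced form of f is (-14,-4,-15)
g: reduced (well bottom): (14,-4,15) with a≤c, −a<b≤a
reduced forms (-14, -4, -15) vs (14, -4, 15) ⇒ inequivalent

no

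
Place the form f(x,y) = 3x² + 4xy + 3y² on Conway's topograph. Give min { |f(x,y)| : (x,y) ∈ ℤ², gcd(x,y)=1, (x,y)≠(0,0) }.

translate: b→-2 (≡4 mod 6), so (3,4,3)→(3,-2,2)
flip: (3,-2,2)→(2,2,3)
reduced (well bottom): (2,2,3) with a≤c, −a<b≤a
well minimum = a = 2

2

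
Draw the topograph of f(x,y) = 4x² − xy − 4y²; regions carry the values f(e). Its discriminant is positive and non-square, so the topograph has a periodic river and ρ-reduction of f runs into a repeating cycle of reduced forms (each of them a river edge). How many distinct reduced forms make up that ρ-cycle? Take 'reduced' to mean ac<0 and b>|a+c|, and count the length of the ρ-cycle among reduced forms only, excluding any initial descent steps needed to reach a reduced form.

D = 65, ⌊√D⌋ = 8
descent: ρ → (-4,1,4)  [lands on river]
river: ρ → (4,7,-1)
river: ρ → (-1,7,4)
river: ρ → (4,1,-4)
river: ρ → (-4,7,1)
river: ρ → (1,7,-4)
ρ-cycle length = 6 (tail of 1 descent step not counted)

6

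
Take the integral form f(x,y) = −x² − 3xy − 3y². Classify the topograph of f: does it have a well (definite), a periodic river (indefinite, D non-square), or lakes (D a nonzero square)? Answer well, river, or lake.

D = b²−4ac = (-3)² − 4·(-1)·(-3) = -3
D < 0 ⇒ definite ⇒ every region one sign ⇒ single well

well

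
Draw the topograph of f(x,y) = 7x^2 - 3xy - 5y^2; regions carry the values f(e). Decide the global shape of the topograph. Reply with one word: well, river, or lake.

D = b²−4ac = (-3)² − 4·7·(-5) = 149
D > 0 non-square ⇒ indefinite ⇒ periodic river

river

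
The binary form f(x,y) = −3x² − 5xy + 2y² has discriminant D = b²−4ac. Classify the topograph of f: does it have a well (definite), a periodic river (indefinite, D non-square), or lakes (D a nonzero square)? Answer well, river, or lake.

D = b²−4ac = (-5)² − 4·(-3)·2 = 49
D = 7² is a perfect square ⇒ form factors over ℤ ⇒ lakes

lake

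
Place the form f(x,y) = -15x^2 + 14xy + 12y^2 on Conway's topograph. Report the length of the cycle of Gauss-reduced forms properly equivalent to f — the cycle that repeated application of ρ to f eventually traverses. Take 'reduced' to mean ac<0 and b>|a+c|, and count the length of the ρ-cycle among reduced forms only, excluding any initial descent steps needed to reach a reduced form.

D = 916, ⌊√D⌋ = 30
river: ρ → (12,10,-17)
river: ρ → (-17,24,5)
river: ρ → (5,26,-12)
river: ρ → (-12,22,9)
river: ρ → (9,14,-20)
river: ρ → (-20,26,3)
river: ρ → (3,28,-11)
river: ρ → (-11,16,15)
river: ρ → (15,14,-12)
river: ρ → (-12,10,17)
river: ρ → (17,24,-5)
river: ρ → (-5,26,12)
river: ρ → (12,22,-9)
river: ρ → (-9,14,20)
river: ρ → (20,26,-3)
river: ρ → (-3,28,11)
river: ρ → (11,16,-15)
river: ρ → (-15,14,12)
ρ-cycle length = 18 (tail of 0 descent steps not counted)

18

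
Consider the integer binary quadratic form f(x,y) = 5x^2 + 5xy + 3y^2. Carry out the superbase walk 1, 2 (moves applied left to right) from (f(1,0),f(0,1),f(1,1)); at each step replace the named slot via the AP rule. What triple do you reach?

start (5,3,13) = (f(1,0),f(0,1),f(1,1))
replace slot 1: 2·(3+13) − 5 = 27 → (27,3,13)
replace slot 2: 2·(27+13) − 3 = 77 → (27,77,13)

27,77,13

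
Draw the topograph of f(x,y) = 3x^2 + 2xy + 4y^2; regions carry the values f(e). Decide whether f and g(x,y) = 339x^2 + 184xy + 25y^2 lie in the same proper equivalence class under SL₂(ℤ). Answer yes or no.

D₁ = -44, D₂ = -44
f: reduced (well bottom): (3,2,4) with a≤c, −a<b≤a
g: flip: (339,184,25)→(25,-184,339)
g: translate: b→16 (≡-184 mod 50), so (25,-184,339)→(25,16,3)
g: flip: (25,16,3)→(3,-16,25)
g: translate: b→2 (≡-16 mod 6), so (3,-16,25)→(3,2,4)
g: reduced (well bottom): (3,2,4) with a≤c, −a<b≤a
reduced forms (3, 2, 4) vs (3, 2, 4) ⇒ equivalent

yes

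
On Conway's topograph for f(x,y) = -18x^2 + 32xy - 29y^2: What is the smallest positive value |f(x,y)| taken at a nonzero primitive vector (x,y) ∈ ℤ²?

translate: b→4 (≡-32 mod 36), so (18,-32,29)→(18,4,15)
flip: (18,4,15)→(15,-4,18)
reduced (well bottom): (15,-4,18) with a≤c, −a<b≤a
well minimum |f| = |-15| = 15 (negative-definite)

15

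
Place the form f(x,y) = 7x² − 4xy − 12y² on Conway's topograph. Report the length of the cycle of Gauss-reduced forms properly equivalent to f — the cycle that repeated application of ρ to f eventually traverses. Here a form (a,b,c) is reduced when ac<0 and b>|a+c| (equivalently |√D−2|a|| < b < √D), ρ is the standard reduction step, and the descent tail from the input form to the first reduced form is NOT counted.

D = 352, ⌊√D⌋ = 18
descent: ρ → (-12,4,7)
descent: ρ → (7,10,-9)  [lands on river]
river: ρ → (-9,8,8)
river: ρ → (8,8,-9)
river: ρ → (-9,10,7)
river: ρ → (7,18,-1)
river: ρ → (-1,18,7)
ρ-cycle length = 6 (tail of 2 descent steps not counted)

6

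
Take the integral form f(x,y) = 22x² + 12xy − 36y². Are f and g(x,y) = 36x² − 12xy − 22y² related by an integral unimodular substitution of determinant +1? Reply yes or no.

D₁ = 3312, D₂ = 3312
river cycle of f (length 8): (22, 56, -2), (-2, 56, 22), (22, 32, -26), (-26, 20, 28), (28, 36, -18), (-18, 36, 28), (28, 20, -26), (-26, 32, 22)
river cycle of g (length 8): (-22, 56, 2), (2, 56, -22), (-22, 32, 26), (26, 20, -28), (-28, 36, 18), (18, 36, -28), (-28, 20, 26), (26, 32, -22)
cycles differ ⇒ inequivalent

no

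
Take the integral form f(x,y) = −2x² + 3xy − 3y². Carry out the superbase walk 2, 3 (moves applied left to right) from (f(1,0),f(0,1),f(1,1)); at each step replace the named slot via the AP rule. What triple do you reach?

start (-2,-3,-2) = (f(1,0),f(0,1),f(1,1))
replace slot 2: 2·((-2)+(-2)) − (-3) = -5 → (-2,-5,-2)
replace slot 3: 2·((-2)+(-5)) − (-2) = -12 → (-2,-5,-12)

-2,-5,-12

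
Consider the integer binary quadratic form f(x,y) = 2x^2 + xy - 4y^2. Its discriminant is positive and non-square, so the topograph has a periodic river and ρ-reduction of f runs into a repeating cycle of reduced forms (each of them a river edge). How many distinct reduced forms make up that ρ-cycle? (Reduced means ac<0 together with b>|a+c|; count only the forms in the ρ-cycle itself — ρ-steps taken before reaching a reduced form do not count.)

D = 33, ⌊√D⌋ = 5
descent: ρ → (-4,-1,2)
descent: ρ → (2,5,-1)  [lands on river]
river: ρ → (-1,5,2)
river: ρ → (2,3,-3)
river: ρ → (-3,3,2)
ρ-cycle length = 4 (tail of 2 descent steps not counted)

4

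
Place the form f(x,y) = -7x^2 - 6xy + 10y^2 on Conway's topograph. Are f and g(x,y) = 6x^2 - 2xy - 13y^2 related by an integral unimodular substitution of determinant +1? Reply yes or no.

D₁ = 316, D₂ = 316
river cycle of f (length 6): (10, 6, -7), (-7, 8, 9), (9, 10, -6), (-6, 14, 5), (5, 16, -3), (-3, 14, 10)
river cycle of g (length 6): (6, 10, -9), (-9, 8, 7), (7, 6, -10), (-10, 14, 3), (3, 16, -5), (-5, 14, 6)
cycles differ ⇒ inequivalent

no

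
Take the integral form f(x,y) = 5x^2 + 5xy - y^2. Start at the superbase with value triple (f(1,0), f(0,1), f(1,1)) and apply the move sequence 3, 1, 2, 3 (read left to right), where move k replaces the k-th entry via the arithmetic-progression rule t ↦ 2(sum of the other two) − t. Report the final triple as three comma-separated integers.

start (5,-1,9) = (f(1,0),f(0,1),f(1,1))
replace slot 3: 2·(5+(-1)) − 9 = -1 → (5,-1,-1)
replace slot 1: 2·((-1)+(-1)) − 5 = -9 → (-9,-1,-1)
replace slot 2: 2·((-9)+(-1)) − (-1) = -19 → (-9,-19,-1)
replace slot 3: 2·((-9)+(-19)) − (-1) = -55 → (-9,-19,-55)

-9,-19,-55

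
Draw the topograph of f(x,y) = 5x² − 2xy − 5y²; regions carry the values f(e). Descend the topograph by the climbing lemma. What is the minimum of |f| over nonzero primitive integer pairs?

descent: ρ → (-5,2,5)  [lands on river]
river: ρ → (5,8,-2)
river: ρ → (-2,8,5)
river: ρ → (5,2,-5)
river: ρ → (-5,8,2)
river: ρ → (2,8,-5)
closes: descent 1, river 6
min |a| on river = 2

2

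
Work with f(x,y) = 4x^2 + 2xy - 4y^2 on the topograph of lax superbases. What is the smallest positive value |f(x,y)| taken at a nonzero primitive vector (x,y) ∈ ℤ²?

river: ρ → (-4,6,2)
river: ρ → (2,6,-4)
river: ρ → (-4,2,4)
river: ρ → (4,6,-2)
river: ρ → (-2,6,4)
river: ρ → (4,2,-4)
closes: descent 0, river 6
min |a| on river = 2

2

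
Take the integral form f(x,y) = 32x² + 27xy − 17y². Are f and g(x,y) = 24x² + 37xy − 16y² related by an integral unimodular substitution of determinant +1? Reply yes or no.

D₁ = 2905, D₂ = 2905
river cycle of f (length 38): (-17, 41, 18), (18, 31, -27), (-27, 23, 22), (22, 21, -28), (-28, 35, 15), (15, 25, -38), (-38, 51, 2), (2, 53, -12), (-12, 43, 22), (22, 45, -10), … (28 more)
river cycle of g (length 34): (-16, 27, 34), (34, 41, -9), (-9, 49, 14), (14, 35, -30), (-30, 25, 19), (19, 51, -4), (-4, 53, 6), (6, 43, -44), (-44, 45, 5), (5, 45, -44), … (24 more)
cycles differ ⇒ inequivalent

no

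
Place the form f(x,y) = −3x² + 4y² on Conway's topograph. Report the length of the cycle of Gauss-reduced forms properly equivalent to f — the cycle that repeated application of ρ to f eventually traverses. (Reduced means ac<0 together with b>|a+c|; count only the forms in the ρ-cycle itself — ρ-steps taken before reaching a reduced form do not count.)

D = 48, ⌊√D⌋ = 6
descent: ρ → (4,0,-3)
descent: ρ → (-3,6,1)  [lands on river]
river: ρ → (1,6,-3)
ρ-cycle length = 2 (tail of 2 descent steps not counted)

2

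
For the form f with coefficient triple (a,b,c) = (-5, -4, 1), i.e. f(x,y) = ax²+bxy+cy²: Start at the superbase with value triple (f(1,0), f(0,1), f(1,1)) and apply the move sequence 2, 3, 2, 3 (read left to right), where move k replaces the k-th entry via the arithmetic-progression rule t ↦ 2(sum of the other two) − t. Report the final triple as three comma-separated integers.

start (-5,1,-8) = (f(1,0),f(0,1),f(1,1))
replace slot 2: 2·((-5)+(-8)) − 1 = -27 → (-5,-27,-8)
replace slot 3: 2·((-5)+(-27)) − (-8) = -56 → (-5,-27,-56)
replace slot 2: 2·((-5)+(-56)) − (-27) = -95 → (-5,-95,-56)
replace slot 3: 2·((-5)+(-95)) − (-56) = -144 → (-5,-95,-144)

-5,-95,-144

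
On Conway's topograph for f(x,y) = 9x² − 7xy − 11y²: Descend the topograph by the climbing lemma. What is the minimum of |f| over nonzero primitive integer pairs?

descent: ρ → (-11,7,9)  [lands on river]
river: ρ → (9,11,-9)
river: ρ → (-9,7,11)
river: ρ → (11,15,-5)
river: ρ → (-5,15,11)
river: ρ → (11,7,-9)
river: ρ → (-9,11,9)
river: ρ → (9,7,-11)
river: ρ → (-11,15,5)
river: ρ → (5,15,-11)
closes: descent 1, river 10
min |a| on river = 5

5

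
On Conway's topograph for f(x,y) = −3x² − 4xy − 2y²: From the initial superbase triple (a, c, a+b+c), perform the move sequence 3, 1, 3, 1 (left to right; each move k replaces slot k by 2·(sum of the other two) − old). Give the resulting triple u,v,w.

start (-3,-2,-9) = (f(1,0),f(0,1),f(1,1))
replace slot 3: 2·((-3)+(-2)) − (-9) = -1 → (-3,-2,-1)
replace slot 1: 2·((-2)+(-1)) − (-3) = -3 → (-3,-2,-1)
replace slot 3: 2·((-3)+(-2)) − (-1) = -9 → (-3,-2,-9)
replace slot 1: 2·((-2)+(-9)) − (-3) = -19 → (-19,-2,-9)

-19,-2,-9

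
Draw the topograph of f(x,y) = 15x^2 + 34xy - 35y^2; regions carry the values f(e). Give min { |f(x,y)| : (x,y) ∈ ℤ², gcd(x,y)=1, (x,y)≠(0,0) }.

river: ρ → (-35,36,14)
river: ρ → (14,48,-17)
river: ρ → (-17,54,5)
river: ρ → (5,56,-6)
river: ρ → (-6,52,23)
river: ρ → (23,40,-18)
river: ρ → (-18,32,31)
river: ρ → (31,30,-19)
river: ρ → (-19,46,15)
river: ρ → (15,44,-22)
river: ρ → (-22,44,15)
river: ρ → (15,46,-19)
river: ρ → (-19,30,31)
river: ρ → (31,32,-18)
river: ρ → (-18,40,23)
river: ρ → (23,52,-6)
river: ρ → (-6,56,5)
river: ρ → (5,54,-17)
river: ρ → (-17,48,14)
river: ρ → (14,36,-35)
river: ρ → (-35,34,15)
river: ρ → (15,56,-2)
river: ρ → (-2,56,15)
river: ρ → (15,34,-35)
closes: descent 0, river 24
min |a| on river = 2

2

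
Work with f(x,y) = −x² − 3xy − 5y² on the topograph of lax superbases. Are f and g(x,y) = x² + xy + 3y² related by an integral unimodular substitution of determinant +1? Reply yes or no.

D₁ = -11, D₂ = -11
f is negative-definite; reduce −f:
−f: translate: b→1 (≡3 mod 2), so (1,3,5)→(1,1,3)
−f: reduced (well bottom): (1,1,3) with a≤c, −a<b≤a
flip sign back: reduced form of f is (-1,-1,-3)
g: reduced (well bottom): (1,1,3) with a≤c, −a<b≤a
reduced forms (-1, -1, -3) vs (1, 1, 3) ⇒ inequivalent

no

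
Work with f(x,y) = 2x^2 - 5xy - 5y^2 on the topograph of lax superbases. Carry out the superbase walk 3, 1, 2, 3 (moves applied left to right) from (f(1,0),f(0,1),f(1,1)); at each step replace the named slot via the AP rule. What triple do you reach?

start (2,-5,-8) = (f(1,0),f(0,1),f(1,1))
replace slot 3: 2·(2+(-5)) − (-8) = 2 → (2,-5,2)
replace slot 1: 2·((-5)+2) − 2 = -8 → (-8,-5,2)
replace slot 2: 2·((-8)+2) − (-5) = -7 → (-8,-7,2)
replace slot 3: 2·((-8)+(-7)) − 2 = -32 → (-8,-7,-32)

-8,-7,-32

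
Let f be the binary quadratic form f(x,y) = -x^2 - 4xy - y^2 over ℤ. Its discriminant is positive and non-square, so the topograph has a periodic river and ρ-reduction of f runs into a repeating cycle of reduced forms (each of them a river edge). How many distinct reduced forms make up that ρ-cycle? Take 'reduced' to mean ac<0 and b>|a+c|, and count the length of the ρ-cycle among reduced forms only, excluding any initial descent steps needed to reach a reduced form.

D = 12, ⌊√D⌋ = 3
descent: ρ → (-1,2,2)  [lands on river]
river: ρ → (2,2,-1)
ρ-cycle length = 2 (tail of 1 descent step not counted)

2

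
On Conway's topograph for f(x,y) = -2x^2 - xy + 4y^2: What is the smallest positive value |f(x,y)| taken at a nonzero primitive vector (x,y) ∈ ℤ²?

descent: ρ → (4,1,-2)
descent: ρ → (-2,3,3)  [lands on river]
river: ρ → (3,3,-2)
river: ρ → (-2,5,1)
river: ρ → (1,5,-2)
closes: descent 2, river 4
min |a| on river = 1

1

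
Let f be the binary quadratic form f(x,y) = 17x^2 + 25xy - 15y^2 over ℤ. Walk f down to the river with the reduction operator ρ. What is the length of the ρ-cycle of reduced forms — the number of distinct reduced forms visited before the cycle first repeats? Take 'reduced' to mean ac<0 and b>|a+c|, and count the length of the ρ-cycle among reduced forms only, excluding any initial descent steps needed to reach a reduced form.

D = 1645, ⌊√D⌋ = 40
river: ρ → (-15,35,7)
river: ρ → (7,35,-15)
river: ρ → (-15,25,17)
river: ρ → (17,9,-23)
river: ρ → (-23,37,3)
river: ρ → (3,35,-35)
river: ρ → (-35,35,3)
river: ρ → (3,37,-23)
river: ρ → (-23,9,17)
river: ρ → (17,25,-15)
ρ-cycle length = 10 (tail of 0 descent steps not counted)

10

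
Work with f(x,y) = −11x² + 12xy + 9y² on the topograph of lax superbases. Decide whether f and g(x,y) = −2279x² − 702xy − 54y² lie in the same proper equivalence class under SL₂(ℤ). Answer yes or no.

D₁ = 540, D₂ = 540
river cycle of f (length 8): (9, 6, -14), (-14, 22, 1), (1, 22, -14), (-14, 6, 9), (9, 12, -11), (-11, 10, 10), (10, 10, -11), (-11, 12, 9)
river cycle of g (length 8): (-11, 12, 9), (9, 6, -14), (-14, 22, 1), (1, 22, -14), (-14, 6, 9), (9, 12, -11), (-11, 10, 10), (10, 10, -11)
cycles coincide ⇒ equivalent

yes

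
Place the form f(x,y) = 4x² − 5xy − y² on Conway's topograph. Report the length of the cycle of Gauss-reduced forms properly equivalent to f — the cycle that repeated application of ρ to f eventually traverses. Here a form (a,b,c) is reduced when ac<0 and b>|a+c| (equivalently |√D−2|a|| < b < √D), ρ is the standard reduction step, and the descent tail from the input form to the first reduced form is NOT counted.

D = 41, ⌊√D⌋ = 6
descent: ρ → (-1,5,4)  [lands on river]
river: ρ → (4,3,-2)
river: ρ → (-2,5,2)
river: ρ → (2,3,-4)
river: ρ → (-4,5,1)
river: ρ → (1,5,-4)
river: ρ → (-4,3,2)
river: ρ → (2,5,-2)
river: ρ → (-2,3,4)
river: ρ → (4,5,-1)
ρ-cycle length = 10 (tail of 1 descent step not counted)

10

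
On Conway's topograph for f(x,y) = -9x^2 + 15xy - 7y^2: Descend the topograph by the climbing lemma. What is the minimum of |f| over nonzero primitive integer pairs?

translate: b→3 (≡-15 mod 18), so (9,-15,7)→(9,3,1)
flip: (9,3,1)→(1,-3,9)
translate: b→1 (≡-3 mod 2), so (1,-3,9)→(1,1,7)
reduced (well bottom): (1,1,7) with a≤c, −a<b≤a
well minimum |f| = |-1| = 1 (negative-definite)

1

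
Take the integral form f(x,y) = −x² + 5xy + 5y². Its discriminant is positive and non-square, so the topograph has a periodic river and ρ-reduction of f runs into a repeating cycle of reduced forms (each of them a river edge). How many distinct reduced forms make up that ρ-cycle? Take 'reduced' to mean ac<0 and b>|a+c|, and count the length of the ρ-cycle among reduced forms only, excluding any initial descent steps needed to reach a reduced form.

D = 45, ⌊√D⌋ = 6
river: ρ → (5,5,-1)
river: ρ → (-1,5,5)
ρ-cycle length = 2 (tail of 0 descent steps not counted)

2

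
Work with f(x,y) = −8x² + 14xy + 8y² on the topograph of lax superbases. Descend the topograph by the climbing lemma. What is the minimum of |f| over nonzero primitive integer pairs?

river: ρ → (8,18,-4)
river: ρ → (-4,14,16)
river: ρ → (16,18,-2)
river: ρ → (-2,18,16)
river: ρ → (16,14,-4)
river: ρ → (-4,18,8)
river: ρ → (8,14,-8)
river: ρ → (-8,18,4)
river: ρ → (4,14,-16)
river: ρ → (-16,18,2)
river: ρ → (2,18,-16)
river: ρ → (-16,14,4)
river: ρ → (4,18,-8)
river: ρ → (-8,14,8)
closes: descent 0, river 14
min |a| on river = 2

2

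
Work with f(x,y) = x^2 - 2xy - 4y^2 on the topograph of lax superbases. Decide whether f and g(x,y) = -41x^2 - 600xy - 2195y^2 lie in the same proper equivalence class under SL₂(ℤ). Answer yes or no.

D₁ = 20, D₂ = 20
river cycle of f (length 2): (1, 4, -1), (-1, 4, 1)
river cycle of g (length 2): (1, 4, -1), (-1, 4, 1)
cycles coincide ⇒ equivalent

yes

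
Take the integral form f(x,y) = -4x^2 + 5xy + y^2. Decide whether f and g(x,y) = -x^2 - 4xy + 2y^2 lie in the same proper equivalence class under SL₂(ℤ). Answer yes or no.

D₁ = 41, D₂ = 24
discriminants differ ⇒ not SL₂(ℤ)-equivalent

no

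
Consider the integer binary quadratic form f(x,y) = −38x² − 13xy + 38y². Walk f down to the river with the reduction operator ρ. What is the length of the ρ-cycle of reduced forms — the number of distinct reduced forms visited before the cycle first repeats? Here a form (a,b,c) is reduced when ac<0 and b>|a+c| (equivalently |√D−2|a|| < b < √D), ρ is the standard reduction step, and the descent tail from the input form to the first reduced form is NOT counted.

D = 5945, ⌊√D⌋ = 77
descent: ρ → (38,13,-38)  [lands on river]
river: ρ → (-38,63,13)
river: ρ → (13,67,-28)
river: ρ → (-28,45,35)
river: ρ → (35,25,-38)
river: ρ → (-38,51,22)
river: ρ → (22,37,-52)
river: ρ → (-52,67,7)
river: ρ → (7,73,-22)
river: ρ → (-22,59,28)
river: ρ → (28,53,-28)
river: ρ → (-28,59,22)
river: ρ → (22,73,-7)
river: ρ → (-7,67,52)
river: ρ → (52,37,-22)
river: ρ → (-22,51,38)
river: ρ → (38,25,-35)
river: ρ → (-35,45,28)
river: ρ → (28,67,-13)
river: ρ → (-13,63,38)
ρ-cycle length = 20 (tail of 1 descent step not counted)

20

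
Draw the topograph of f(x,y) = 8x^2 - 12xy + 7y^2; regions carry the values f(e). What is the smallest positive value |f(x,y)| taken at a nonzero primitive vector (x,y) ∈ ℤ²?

translate: b→4 (≡-12 mod 16), so (8,-12,7)→(8,4,3)
flip: (8,4,3)→(3,-4,8)
translate: b→2 (≡-4 mod 6), so (3,-4,8)→(3,2,7)
reduced (well bottom): (3,2,7) with a≤c, −a<b≤a
well minimum = a = 3

3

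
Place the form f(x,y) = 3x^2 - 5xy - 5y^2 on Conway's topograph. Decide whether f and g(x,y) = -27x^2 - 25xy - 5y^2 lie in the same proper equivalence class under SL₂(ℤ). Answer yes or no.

D₁ = 85, D₂ = 85
river cycle of f (length 6): (-5, 5, 3), (3, 7, -3), (-3, 5, 5), (5, 5, -3), (-3, 7, 3), (3, 5, -5)
river cycle of g (length 6): (-5, 5, 3), (3, 7, -3), (-3, 5, 5), (5, 5, -3), (-3, 7, 3), (3, 5, -5)
cycles coincide ⇒ equivalent

yes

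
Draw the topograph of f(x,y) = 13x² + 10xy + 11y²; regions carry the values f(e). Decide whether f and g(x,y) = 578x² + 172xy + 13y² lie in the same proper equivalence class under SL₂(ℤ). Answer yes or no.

D₁ = -472, D₂ = -472
f: flip: (13,10,11)→(11,-10,13)
f: reduced (well bottom): (11,-10,13) with a≤c, −a<b≤a
g: flip: (578,172,13)→(13,-172,578)
g: translate: b→10 (≡-172 mod 26), so (13,-172,578)→(13,10,11)
g: flip: (13,10,11)→(11,-10,13)
g: reduced (well bottom): (11,-10,13) with a≤c, −a<b≤a
reduced forms (11, -10, 13) vs (11, -10, 13) ⇒ equivalent

yes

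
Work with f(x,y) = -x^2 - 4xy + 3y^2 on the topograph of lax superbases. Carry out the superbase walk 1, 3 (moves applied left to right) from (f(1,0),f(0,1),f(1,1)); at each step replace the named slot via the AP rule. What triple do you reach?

start (-1,3,-2) = (f(1,0),f(0,1),f(1,1))
replace slot 1: 2·(3+(-2)) − (-1) = 3 → (3,3,-2)
replace slot 3: 2·(3+3) − (-2) = 14 → (3,3,14)

3,3,14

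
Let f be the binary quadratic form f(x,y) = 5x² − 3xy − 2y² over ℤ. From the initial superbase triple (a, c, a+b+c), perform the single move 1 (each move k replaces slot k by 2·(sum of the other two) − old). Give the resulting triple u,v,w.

start (5,-2,0) = (f(1,0),f(0,1),f(1,1))
replace slot 1: 2·((-2)+0) − 5 = -9 → (-9,-2,0)

-9,-2,0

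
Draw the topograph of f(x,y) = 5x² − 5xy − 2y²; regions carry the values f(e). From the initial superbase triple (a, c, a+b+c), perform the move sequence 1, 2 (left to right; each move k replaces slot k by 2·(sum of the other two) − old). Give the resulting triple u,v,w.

start (5,-2,-2) = (f(1,0),f(0,1),f(1,1))
replace slot 1: 2·((-2)+(-2)) − 5 = -13 → (-13,-2,-2)
replace slot 2: 2·((-13)+(-2)) − (-2) = -28 → (-13,-28,-2)

-13,-28,-2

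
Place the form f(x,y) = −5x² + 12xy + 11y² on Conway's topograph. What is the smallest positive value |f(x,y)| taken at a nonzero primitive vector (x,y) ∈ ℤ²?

river: ρ → (11,10,-6)
river: ρ → (-6,14,7)
river: ρ → (7,14,-6)
river: ρ → (-6,10,11)
river: ρ → (11,12,-5)
river: ρ → (-5,18,2)
river: ρ → (2,18,-5)
river: ρ → (-5,12,11)
closes: descent 0, river 8
min |a| on river = 2

2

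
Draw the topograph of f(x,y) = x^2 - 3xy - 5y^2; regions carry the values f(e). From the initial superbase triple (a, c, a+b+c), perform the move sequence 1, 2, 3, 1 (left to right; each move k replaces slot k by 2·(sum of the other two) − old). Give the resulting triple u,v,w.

start (1,-5,-7) = (f(1,0),f(0,1),f(1,1))
replace slot 1: 2·((-5)+(-7)) − 1 = -25 → (-25,-5,-7)
replace slot 2: 2·((-25)+(-7)) − (-5) = -59 → (-25,-59,-7)
replace slot 3: 2·((-25)+(-59)) − (-7) = -161 → (-25,-59,-161)
replace slot 1: 2·((-59)+(-161)) − (-25) = -415 → (-415,-59,-161)

-415,-59,-161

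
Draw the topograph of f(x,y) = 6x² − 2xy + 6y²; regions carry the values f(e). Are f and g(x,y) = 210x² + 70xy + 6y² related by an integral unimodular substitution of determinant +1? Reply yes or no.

D₁ = -140, D₂ = -140
f: flip: (6,-2,6)→(6,2,6)
f: reduced (well bottom): (6,2,6) with a≤c, −a<b≤a
g: flip: (210,70,6)→(6,-70,210)
g: translate: b→2 (≡-70 mod 12), so (6,-70,210)→(6,2,6)
g: reduced (well bottom): (6,2,6) with a≤c, −a<b≤a
reduced forms (6, 2, 6) vs (6, 2, 6) ⇒ equivalent

yes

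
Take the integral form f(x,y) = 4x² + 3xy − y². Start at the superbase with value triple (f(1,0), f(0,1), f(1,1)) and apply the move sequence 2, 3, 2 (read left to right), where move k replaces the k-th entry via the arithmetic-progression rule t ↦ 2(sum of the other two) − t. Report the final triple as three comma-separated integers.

start (4,-1,6) = (f(1,0),f(0,1),f(1,1))
replace slot 2: 2·(4+6) − (-1) = 21 → (4,21,6)
replace slot 3: 2·(4+21) − 6 = 44 → (4,21,44)
replace slot 2: 2·(4+44) − 21 = 75 → (4,75,44)

4,75,44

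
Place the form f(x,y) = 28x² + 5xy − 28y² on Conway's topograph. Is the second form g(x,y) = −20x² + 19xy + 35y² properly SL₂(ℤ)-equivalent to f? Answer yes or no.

D₁ = 3161, D₂ = 3161
river cycle of f (length 34): (-28, 51, 5), (5, 49, -38), (-38, 27, 16), (16, 37, -28), (-28, 19, 25), (25, 31, -22), (-22, 13, 34), (34, 55, -1), (-1, 55, 34), (34, 13, -22), … (24 more)
river cycle of g (length 30): (35, 51, -4), (-4, 53, 22), (22, 35, -22), (-22, 53, 4), (4, 51, -35), (-35, 19, 20), (20, 21, -34), (-34, 47, 7), (7, 51, -20), (-20, 29, 29), … (20 more)
cycles differ ⇒ inequivalent

no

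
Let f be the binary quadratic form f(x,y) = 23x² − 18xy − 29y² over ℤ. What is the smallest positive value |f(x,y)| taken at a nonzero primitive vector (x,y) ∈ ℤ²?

descent: ρ → (-29,18,23)  [lands on river]
river: ρ → (23,28,-24)
river: ρ → (-24,20,27)
river: ρ → (27,34,-17)
river: ρ → (-17,34,27)
river: ρ → (27,20,-24)
river: ρ → (-24,28,23)
river: ρ → (23,18,-29)
river: ρ → (-29,40,12)
river: ρ → (12,32,-41)
river: ρ → (-41,50,3)
river: ρ → (3,52,-24)
river: ρ → (-24,44,11)
river: ρ → (11,44,-24)
river: ρ → (-24,52,3)
river: ρ → (3,50,-41)
river: ρ → (-41,32,12)
river: ρ → (12,40,-29)
closes: descent 1, river 18
min |a| on river = 3

3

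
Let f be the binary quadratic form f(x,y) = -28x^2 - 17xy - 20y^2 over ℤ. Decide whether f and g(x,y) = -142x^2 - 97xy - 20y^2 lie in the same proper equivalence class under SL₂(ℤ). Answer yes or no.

D₁ = -1951, D₂ = -1951
f is negative-definite; reduce −f:
−f: flip: (28,17,20)→(20,-17,28)
−f: reduced (well bottom): (20,-17,28) with a≤c, −a<b≤a
flip sign back: reduced form of f is (-20,17,-28)
g is negative-definite; reduce −g:
−g: flip: (142,97,20)→(20,-97,142)
−g: translate: b→-17 (≡-97 mod 40), so (20,-97,142)→(20,-17,28)
−g: reduced (well bottom): (20,-17,28) with a≤c, −a<b≤a
flip sign back: reduced form of g is (-20,17,-28)
reduced forms (-20, 17, -28) vs (-20, 17, -28) ⇒ equivalent

yes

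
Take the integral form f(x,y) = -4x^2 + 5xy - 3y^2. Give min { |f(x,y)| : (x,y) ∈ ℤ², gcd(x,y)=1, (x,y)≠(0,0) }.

translate: b→3 (≡-5 mod 8), so (4,-5,3)→(4,3,2)
flip: (4,3,2)→(2,-3,4)
translate: b→1 (≡-3 mod 4), so (2,-3,4)→(2,1,3)
reduced (well bottom): (2,1,3) with a≤c, −a<b≤a
well minimum |f| = |-2| = 2 (negative-definite)

2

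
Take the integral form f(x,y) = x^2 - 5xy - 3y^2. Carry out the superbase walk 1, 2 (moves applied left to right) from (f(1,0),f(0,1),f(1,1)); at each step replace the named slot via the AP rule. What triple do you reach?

start (1,-3,-7) = (f(1,0),f(0,1),f(1,1))
replace slot 1: 2·((-3)+(-7)) − 1 = -21 → (-21,-3,-7)
replace slot 2: 2·((-21)+(-7)) − (-3) = -53 → (-21,-53,-7)

-21,-53,-7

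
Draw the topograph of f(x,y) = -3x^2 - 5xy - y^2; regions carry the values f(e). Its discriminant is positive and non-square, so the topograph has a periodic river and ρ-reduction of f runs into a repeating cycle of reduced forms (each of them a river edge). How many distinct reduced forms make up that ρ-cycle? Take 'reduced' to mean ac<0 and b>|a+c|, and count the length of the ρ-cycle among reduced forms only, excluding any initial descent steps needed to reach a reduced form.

D = 13, ⌊√D⌋ = 3
descent: ρ → (-1,3,1)  [lands on river]
river: ρ → (1,3,-1)
ρ-cycle length = 2 (tail of 1 descent step not counted)

2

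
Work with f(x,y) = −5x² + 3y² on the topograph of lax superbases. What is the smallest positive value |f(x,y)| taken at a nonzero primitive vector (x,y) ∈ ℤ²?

descent: ρ → (3,6,-2)  [lands on river]
river: ρ → (-2,6,3)
closes: descent 1, river 2
min |a| on river = 2

2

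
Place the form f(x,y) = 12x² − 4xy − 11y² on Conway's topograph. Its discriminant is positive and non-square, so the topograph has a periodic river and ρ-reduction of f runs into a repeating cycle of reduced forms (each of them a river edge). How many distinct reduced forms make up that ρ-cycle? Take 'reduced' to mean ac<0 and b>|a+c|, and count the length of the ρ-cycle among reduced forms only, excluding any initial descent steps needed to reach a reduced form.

D = 544, ⌊√D⌋ = 23
descent: ρ → (-11,4,12)  [lands on river]
river: ρ → (12,20,-3)
river: ρ → (-3,22,5)
river: ρ → (5,18,-11)
ρ-cycle length = 4 (tail of 1 descent step not counted)

4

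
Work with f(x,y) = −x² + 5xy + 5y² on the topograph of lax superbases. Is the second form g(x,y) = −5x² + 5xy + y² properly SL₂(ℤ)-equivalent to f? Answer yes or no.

D₁ = 45, D₂ = 45
river cycle of f (length 2): (5, 5, -1), (-1, 5, 5)
river cycle of g (length 2): (1, 5, -5), (-5, 5, 1)
cycles differ ⇒ inequivalent

no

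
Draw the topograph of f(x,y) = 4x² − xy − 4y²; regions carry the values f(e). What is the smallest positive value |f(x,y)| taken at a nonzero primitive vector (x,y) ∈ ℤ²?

descent: ρ → (-4,1,4)  [lands on river]
river: ρ → (4,7,-1)
river: ρ → (-1,7,4)
river: ρ → (4,1,-4)
river: ρ → (-4,7,1)
river: ρ → (1,7,-4)
closes: descent 1, river 6
min |a| on river = 1

1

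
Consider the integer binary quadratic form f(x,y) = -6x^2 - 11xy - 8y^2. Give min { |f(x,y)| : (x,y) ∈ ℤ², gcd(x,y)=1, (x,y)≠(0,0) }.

translate: b→-1 (≡11 mod 12), so (6,11,8)→(6,-1,3)
flip: (6,-1,3)→(3,1,6)
reduced (well bottom): (3,1,6) with a≤c, −a<b≤a
well minimum |f| = |-3| = 3 (negative-definite)

3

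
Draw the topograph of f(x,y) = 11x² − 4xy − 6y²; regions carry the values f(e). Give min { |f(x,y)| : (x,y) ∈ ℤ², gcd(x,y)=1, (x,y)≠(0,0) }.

descent: ρ → (-6,16,1)  [lands on river]
river: ρ → (1,16,-6)
river: ρ → (-6,8,9)
river: ρ → (9,10,-5)
river: ρ → (-5,10,9)
river: ρ → (9,8,-6)
closes: descent 1, river 6
min |a| on river = 1

1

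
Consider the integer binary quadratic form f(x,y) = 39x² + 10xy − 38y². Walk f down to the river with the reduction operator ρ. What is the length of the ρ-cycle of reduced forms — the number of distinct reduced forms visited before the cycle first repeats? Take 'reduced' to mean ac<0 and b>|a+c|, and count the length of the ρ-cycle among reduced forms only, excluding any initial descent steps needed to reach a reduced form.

D = 6028, ⌊√D⌋ = 77
river: ρ → (-38,66,11)
river: ρ → (11,66,-38)
river: ρ → (-38,10,39)
river: ρ → (39,68,-9)
river: ρ → (-9,76,7)
river: ρ → (7,64,-69)
river: ρ → (-69,74,2)
river: ρ → (2,74,-69)
river: ρ → (-69,64,7)
river: ρ → (7,76,-9)
river: ρ → (-9,68,39)
river: ρ → (39,10,-38)
ρ-cycle length = 12 (tail of 0 descent steps not counted)

12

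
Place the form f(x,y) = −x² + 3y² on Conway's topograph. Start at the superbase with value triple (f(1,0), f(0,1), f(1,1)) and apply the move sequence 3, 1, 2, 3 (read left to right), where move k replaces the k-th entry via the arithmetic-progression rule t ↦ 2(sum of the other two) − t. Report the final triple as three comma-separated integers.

start (-1,3,2) = (f(1,0),f(0,1),f(1,1))
replace slot 3: 2·((-1)+3) − 2 = 2 → (-1,3,2)
replace slot 1: 2·(3+2) − (-1) = 11 → (11,3,2)
replace slot 2: 2·(11+2) − 3 = 23 → (11,23,2)
replace slot 3: 2·(11+23) − 2 = 66 → (11,23,66)

11,23,66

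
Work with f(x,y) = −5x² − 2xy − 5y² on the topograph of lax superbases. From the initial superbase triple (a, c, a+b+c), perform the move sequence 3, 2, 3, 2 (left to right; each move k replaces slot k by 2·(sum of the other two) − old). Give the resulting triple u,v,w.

start (-5,-5,-12) = (f(1,0),f(0,1),f(1,1))
replace slot 3: 2·((-5)+(-5)) − (-12) = -8 → (-5,-5,-8)
replace slot 2: 2·((-5)+(-8)) − (-5) = -21 → (-5,-21,-8)
replace slot 3: 2·((-5)+(-21)) − (-8) = -44 → (-5,-21,-44)
replace slot 2: 2·((-5)+(-44)) − (-21) = -77 → (-5,-77,-44)

-5,-77,-44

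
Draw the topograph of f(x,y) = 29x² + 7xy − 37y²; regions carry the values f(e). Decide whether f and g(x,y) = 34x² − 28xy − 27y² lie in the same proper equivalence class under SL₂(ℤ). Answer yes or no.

D₁ = 4341, D₂ = 4456
discriminants differ ⇒ not SL₂(ℤ)-equivalent

no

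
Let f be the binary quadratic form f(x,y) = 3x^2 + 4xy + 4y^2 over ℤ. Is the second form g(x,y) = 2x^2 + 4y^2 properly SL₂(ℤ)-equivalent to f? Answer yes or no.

D₁ = -32, D₂ = -32
f: translate: b→-2 (≡4 mod 6), so (3,4,4)→(3,-2,3)
f: flip: (3,-2,3)→(3,2,3)
f: reduced (well bottom): (3,2,3) with a≤c, −a<b≤a
g: reduced (well bottom): (2,0,4) with a≤c, −a<b≤a
reduced forms (3, 2, 3) vs (2, 0, 4) ⇒ inequivalent

no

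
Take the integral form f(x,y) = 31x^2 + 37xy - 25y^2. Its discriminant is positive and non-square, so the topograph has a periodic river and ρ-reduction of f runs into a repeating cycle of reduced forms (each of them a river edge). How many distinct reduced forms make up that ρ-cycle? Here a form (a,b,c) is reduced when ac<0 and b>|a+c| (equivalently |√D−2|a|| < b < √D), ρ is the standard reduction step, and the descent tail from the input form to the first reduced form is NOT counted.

D = 4469, ⌊√D⌋ = 66
river: ρ → (-25,63,5)
river: ρ → (5,57,-61)
river: ρ → (-61,65,1)
river: ρ → (1,65,-61)
river: ρ → (-61,57,5)
river: ρ → (5,63,-25)
river: ρ → (-25,37,31)
river: ρ → (31,25,-31)
river: ρ → (-31,37,25)
river: ρ → (25,63,-5)
river: ρ → (-5,57,61)
river: ρ → (61,65,-1)
river: ρ → (-1,65,61)
river: ρ → (61,57,-5)
river: ρ → (-5,63,25)
river: ρ → (25,37,-31)
river: ρ → (-31,25,31)
river: ρ → (31,37,-25)
ρ-cycle length = 18 (tail of 0 descent steps not counted)

18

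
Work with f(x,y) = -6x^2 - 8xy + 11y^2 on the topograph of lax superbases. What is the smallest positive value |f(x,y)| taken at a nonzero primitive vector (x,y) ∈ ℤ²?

descent: ρ → (11,8,-6)  [lands on river]
river: ρ → (-6,16,3)
river: ρ → (3,14,-11)
river: ρ → (-11,8,6)
river: ρ → (6,16,-3)
river: ρ → (-3,14,11)
closes: descent 1, river 6
min |a| on river = 3

3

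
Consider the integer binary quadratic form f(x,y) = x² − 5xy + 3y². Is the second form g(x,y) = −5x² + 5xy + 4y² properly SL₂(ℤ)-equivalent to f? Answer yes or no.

D₁ = 13, D₂ = 105
discriminants differ ⇒ not SL₂(ℤ)-equivalent

no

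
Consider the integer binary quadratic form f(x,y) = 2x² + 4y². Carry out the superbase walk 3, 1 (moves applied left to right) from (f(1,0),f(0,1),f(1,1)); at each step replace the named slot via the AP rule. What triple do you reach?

start (2,4,6) = (f(1,0),f(0,1),f(1,1))
replace slot 3: 2·(2+4) − 6 = 6 → (2,4,6)
replace slot 1: 2·(4+6) − 2 = 18 → (18,4,6)

18,4,6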